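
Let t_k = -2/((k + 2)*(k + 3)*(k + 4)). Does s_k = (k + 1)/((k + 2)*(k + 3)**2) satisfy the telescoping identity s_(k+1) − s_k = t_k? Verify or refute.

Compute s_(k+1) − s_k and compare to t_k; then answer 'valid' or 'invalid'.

Invalid: residual 2*(3*k + 10)/(k**5 + 16*k**4 + 101*k**3 + 314*k**2 + 480*k + 288) ≠ 0.

s_(k+1) = (k + 2)/((k + 3)*(k + 4)**2)
s_(k+1) − s_k = (-(k + 1)*(k + 4)**2 + (k + 2)**2*(k + 3))/((k + 2)*(k + 3)**2*(k + 4)**2)
(s_(k+1) − s_k) − t_k = 2*(3*k + 10)/(k**5 + 16*k**4 + 101*k**3 + 314*k**2 + 480*k + 288)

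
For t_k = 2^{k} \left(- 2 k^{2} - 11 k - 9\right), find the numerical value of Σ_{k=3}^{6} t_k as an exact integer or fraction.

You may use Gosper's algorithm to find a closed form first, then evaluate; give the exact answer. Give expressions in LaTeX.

Step 1: r(k) = 2*(2*k**2 + 15*k + 22)/(2*k**2 + 11*k + 9).
Gosper form: A/B · C(k+1)/C(k) with A=2, B=1, C=k**2 + 11*k/2 + 9/2.
Set up (2)·f(k+1) − (1)·f(k) − (k**2 + 11*k/2 + 9/2) = 0.
Degrees (0,0,2) ⇒ d ≤ 2.
A polynomial solution: f(k) = (2*k**2 + 3*k - 1)/2.
So s_k = (B(k−1)f/C)·t_k = ((2*k**2 + 3*k - 1)/((k + 1)*(2*k + 9)))·t_k = 2**k*(-2*k**2 - 3*k + 1).
s_(k+1) − s_k = 2**k*(-2*k**2 - 11*k - 9) = t_k.
Σ_(k=3)^(6) t_k = s_(7) − s_(3) = -15104 − (-208) = -14896.

Σ = -14896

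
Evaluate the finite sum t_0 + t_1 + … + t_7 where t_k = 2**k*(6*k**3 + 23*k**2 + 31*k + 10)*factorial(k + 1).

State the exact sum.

The ratio is 2*(6*k**4 + 53*k**3 + 177*k**2 + 260*k + 140)/(6*k**3 + 23*k**2 + 31*k + 10).
Gosper form: A/B · C(k+1)/C(k) with A=2*k + 4, B=1, C=k**3 + 23*k**2/6 + 31*k/6 + 5/3.
f must satisfy (2*k + 4)·f(k+1) − (1)·f(k) = k**3 + 23*k**2/6 + 31*k/6 + 5/3.
Bound: deg f ≤ 2.
A polynomial solution: f(k) = (k + 1)*(3*k - 2)/6.
Get s_k = R·t_k = 2**k*(k + 1)*(3*k - 2)*factorial(k + 1) with R(k) = B(k−1)f(k)/C(k) = (k + 1)*(3*k - 2)/(6*k**3 + 23*k**2 + 31*k + 10).
Check: Δs_k = 2**k*(6*k**3 + 23*k**2 + 31*k + 10)*factorial(k + 1). ✓
Sum = s_(8) − s_(0); s_(8) = 18393661440, s_(0) = -2 ⇒ 18393661442.

Σ = 18393661442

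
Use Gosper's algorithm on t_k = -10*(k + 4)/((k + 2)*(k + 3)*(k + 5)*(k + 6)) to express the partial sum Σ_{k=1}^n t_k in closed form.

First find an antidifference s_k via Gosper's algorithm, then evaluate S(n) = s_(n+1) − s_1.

S(n) = 5*n*(-n - 9)/(18*(n**2 + 9*n + 18))

r(k) = (k + 2)*(k + 5)**2/((k + 4)**2*(k + 7)) after simplifying.
So A=k + 2 and B=k + 7, with C=k**2 + 8*k + 16.
Key eq: (k + 2)·f(k+1) = (k + 6)·f(k) + (k**2 + 8*k + 16).
Bound: deg f ≤ 4.
Match coefficients ⇒ f(k) = k*(k + 3)*(k + 4)*(k + 7)/20.
So s_k = (B(k−1)f/C)·t_k = (k*(k + 3)*(k + 6)*(k + 7)/(20*(k + 4)))·t_k = k*(-k - 7)/(2*(k**2 + 7*k + 10)).
Verify: 10*(-k - 4)/(k**4 + 16*k**3 + 91*k**2 + 216*k + 180) matches t_k.
Evaluate: s_(n+1) = (-n**2 - 9*n - 8)/(2*(n**2 + 9*n + 18)); subtract s_(1) = -2/9 ⇒ S(n) = 5*n*(-n - 9)/(18*(n**2 + 9*n + 18)).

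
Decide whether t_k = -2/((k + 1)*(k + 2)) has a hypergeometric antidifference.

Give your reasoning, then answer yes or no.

Compute t_(k+1)/t_k: get (k + 1)/(k + 3).
A = k + 1, B = k + 3, C = 1.
Set up (k + 1)·f(k+1) − (k + 2)·f(k) − (1) = 0.
d = 1 from the (1,1,0) case.
A polynomial solution: f(k) = k.
Get s_k = R·t_k = -2*k/(k + 1) with R(k) = B(k−1)f(k)/C(k) = k*(k + 2).
Verify: -2/(k**2 + 3*k + 2) matches t_k.

Yes. s_k = -2*k/(k + 1).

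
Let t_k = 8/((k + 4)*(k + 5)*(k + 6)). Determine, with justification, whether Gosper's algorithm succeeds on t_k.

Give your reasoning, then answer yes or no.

Yes. s_k = k*(k + 9)/(5*(k + 4)*(k + 5)).

Step 1: r(k) = (k + 4)/(k + 7).
Normal form (A,B,C) = (k + 4, k + 7, 1).
f must satisfy (k + 4)·f(k+1) − (k + 6)·f(k) = 1.
From deg A=1, deg B=1, deg C=0: d=2.
Solve for f: f(k) = k*(k + 9)/40 (degree 2 ≤ 2).
Then R = B(k−1)f/C = k*(k + 6)*(k + 9)/40, so s_k = R(k)·t_k = k*(k + 9)/(5*(k + 4)*(k + 5)).
Δs = 8/(k**3 + 15*k**2 + 74*k + 120), as required.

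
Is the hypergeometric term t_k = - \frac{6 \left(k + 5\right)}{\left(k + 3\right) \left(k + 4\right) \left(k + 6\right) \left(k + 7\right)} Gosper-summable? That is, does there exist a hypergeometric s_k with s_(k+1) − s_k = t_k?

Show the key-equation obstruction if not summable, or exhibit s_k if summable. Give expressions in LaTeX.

Compute t_(k+1)/t_k: get (k + 3)*(k + 6)**2/((k + 5)**2*(k + 8)).
Normal form (A,B,C) = (k + 3, k + 8, k**2 + 10*k + 25).
Key eq: (k + 3)·f(k+1) = (k + 7)·f(k) + (k**2 + 10*k + 25).
deg f ≤ 4 (via 1,1,2).
A polynomial solution: f(k) = k*(k + 4)*(k + 5)*(k + 9)/36.
Certificate R = B(k−1)f/C = k*(k + 4)*(k + 7)*(k + 9)/(36*(k + 5)) gives s_k = k*(-k - 9)/(6*(k**2 + 9*k + 18)).
Δs = 6*(-k - 5)/(k**4 + 20*k**3 + 145*k**2 + 450*k + 504), as required.

Yes. s_k = \frac{k \left(- k - 9\right)}{6 \left(k^{2} + 9 k + 18\right)}.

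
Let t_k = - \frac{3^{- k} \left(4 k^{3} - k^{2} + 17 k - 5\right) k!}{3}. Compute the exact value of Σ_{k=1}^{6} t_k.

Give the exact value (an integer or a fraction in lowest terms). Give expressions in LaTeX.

Σ = -107513/243

The ratio is (k + 1)*(17*k + 4*(k + 1)**3 - (k + 1)**2 + 12)/(3*(4*k**3 - k**2 + 17*k - 5)).
Factor: A=k/3 + 1/3; B=1; C=k**3 - k**2/4 + 17*k/4 - 5/4.
Solve (k/3 + 1/3)·f(k+1) − (1)·f(k) = k**3 - k**2/4 + 17*k/4 - 5/4.
Degrees (1,0,3) ⇒ d ≤ 2.
Solve for f: f(k) = 3*(4*k**2 - k + 4)/4 (degree 2 ≤ 2).
Get s_k = R·t_k = -(4*k**2 - k + 4)*factorial(k)/3**k with R(k) = B(k−1)f(k)/C(k) = 3*(4*k**2 - k + 4)/(4*k**3 - k**2 + 17*k - 5).
s_(k+1) − s_k = -(4*k**3 - k**2 + 17*k - 5)*factorial(k)/(3*3**k) = t_k.
Sum = s_(7) − s_(1); s_(7) = -108080/243, s_(1) = -7/3 ⇒ -107513/243.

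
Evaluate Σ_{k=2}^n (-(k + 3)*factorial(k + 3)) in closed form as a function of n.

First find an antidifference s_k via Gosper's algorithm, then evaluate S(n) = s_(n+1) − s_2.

S(n) = 120 - factorial(n + 4)

Step 1: r(k) = (k + 4)**2/(k + 3).
Gosper form: A/B · C(k+1)/C(k) with A=k + 4, B=1, C=k + 3.
Need (k + 4)·f(k+1) − (1)·f(k) = k + 3.
Bound: deg f ≤ 0.
Match coefficients ⇒ f(k) = 1.
Get s_k = R·t_k = -factorial(k + 3) with R(k) = B(k−1)f(k)/C(k) = 1/(k + 3).
Verify: -(k + 3)*factorial(k + 3) matches t_k.
Evaluate: s_(n+1) = -factorial(n + 4); subtract s_(2) = -120 ⇒ S(n) = 120 - factorial(n + 4).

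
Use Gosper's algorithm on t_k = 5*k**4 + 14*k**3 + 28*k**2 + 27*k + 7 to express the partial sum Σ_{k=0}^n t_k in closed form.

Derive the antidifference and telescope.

r(k) = (5*k**4 + 34*k**3 + 100*k**2 + 145*k + 81)/(5*k**4 + 14*k**3 + 28*k**2 + 27*k + 7) after simplifying.
So A=1 and B=1, with C=k**4 + 14*k**3/5 + 28*k**2/5 + 27*k/5 + 7/5.
Solve (1)·f(k+1) − (1)·f(k) = k**4 + 14*k**3/5 + 28*k**2/5 + 27*k/5 + 7/5.
From deg A=0, deg B=0, deg C=4: d=5.
Coefficient equations give f(k) = k*(k**4 + k**3 + 4*k**2 + 3*k - 2)/5.
Certificate R = B(k−1)f/C = k*(k**4 + k**3 + 4*k**2 + 3*k - 2)/(5*k**4 + 14*k**3 + 28*k**2 + 27*k + 7) gives s_k = k*(k**4 + k**3 + 4*k**2 + 3*k - 2).
s_(k+1) − s_k = 5*k**4 + 14*k**3 + 28*k**2 + 27*k + 7 = t_k.
Evaluate: s_(n+1) = n**5 + 6*n**4 + 18*n**3 + 31*n**2 + 25*n + 7; subtract s_(0) = 0 ⇒ S(n) = n**5 + 6*n**4 + 18*n**3 + 31*n**2 + 25*n + 7.

S(n) = n**5 + 6*n**4 + 18*n**3 + 31*n**2 + 25*n + 7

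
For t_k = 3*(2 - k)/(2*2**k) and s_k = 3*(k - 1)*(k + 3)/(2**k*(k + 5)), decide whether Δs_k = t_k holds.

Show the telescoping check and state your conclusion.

Invalid: residual 3*(k**2 + 5*k - 12)/(2**k*(k**2 + 11*k + 30)) ≠ 0.

s_(k+1) = 3*k*(k + 4)/(2*2**k*(k + 6))
s_(k+1) − s_k = 3*(-k**3 - 7*k**2 + 2*k + 36)/(2*2**k*(k**2 + 11*k + 30))
(s_(k+1) − s_k) − t_k = 3*(k**2 + 5*k - 12)/(2**k*(k**2 + 11*k + 30))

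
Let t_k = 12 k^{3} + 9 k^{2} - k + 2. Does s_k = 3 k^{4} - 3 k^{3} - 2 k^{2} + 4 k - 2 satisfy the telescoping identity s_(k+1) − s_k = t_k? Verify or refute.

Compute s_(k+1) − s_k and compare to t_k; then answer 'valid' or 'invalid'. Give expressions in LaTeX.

s_(k+1) = k*(3*k**3 + 9*k**2 + 7*k + 3)
s_(k+1) − s_k = 12*k**3 + 9*k**2 - k + 2
(s_(k+1) − s_k) − t_k = 0

valid; difference matches t_k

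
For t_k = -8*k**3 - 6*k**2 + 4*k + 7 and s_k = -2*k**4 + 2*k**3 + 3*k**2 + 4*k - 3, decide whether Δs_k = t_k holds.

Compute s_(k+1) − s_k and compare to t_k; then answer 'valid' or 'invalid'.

s_(k+1) = -2*k**4 - 6*k**3 - 3*k**2 + 8*k + 4
s_(k+1) − s_k = -8*k**3 - 6*k**2 + 4*k + 7
(s_(k+1) − s_k) − t_k = 0

Valid: the claim telescopes to t_k.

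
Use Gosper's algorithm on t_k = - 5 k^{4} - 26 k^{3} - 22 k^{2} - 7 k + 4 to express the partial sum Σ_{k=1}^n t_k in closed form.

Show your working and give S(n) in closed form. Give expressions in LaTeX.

S(n) = n \left(- n^{4} - 9 n^{3} - 22 n^{2} - 21 n - 3\right)

t_(k+1)/t_k = (5*k**4 + 46*k**3 + 130*k**2 + 149*k + 56)/(5*k**4 + 26*k**3 + 22*k**2 + 7*k - 4).
So A=1 and B=1, with C=k**4 + 26*k**3/5 + 22*k**2/5 + 7*k/5 - 4/5.
f must satisfy (1)·f(k+1) − (1)·f(k) = k**4 + 26*k**3/5 + 22*k**2/5 + 7*k/5 - 4/5.
From deg A=0, deg B=0, deg C=4: d=5.
Solve for f: f(k) = k*(k**4 + 4*k**3 - 4*k**2 - k - 4)/5 (degree 5 ≤ 5).
R(k) = B(k−1)·f(k)/C(k) = k*(k**4 + 4*k**3 - 4*k**2 - k - 4)/(5*k**4 + 26*k**3 + 22*k**2 + 7*k - 4); s_k = R·t_k = k*(-k**4 - 4*k**3 + 4*k**2 + k + 4).
s_(k+1) − s_k = -5*k**4 - 26*k**3 - 22*k**2 - 7*k + 4 = t_k.
Evaluate: s_(n+1) = -n**5 - 9*n**4 - 22*n**3 - 21*n**2 - 3*n + 4; subtract s_(1) = 4 ⇒ S(n) = n*(-n**4 - 9*n**3 - 22*n**2 - 21*n - 3).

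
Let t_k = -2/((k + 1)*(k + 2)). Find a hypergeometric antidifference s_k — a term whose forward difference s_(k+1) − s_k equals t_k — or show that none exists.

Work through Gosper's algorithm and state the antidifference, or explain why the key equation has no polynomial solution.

s_k = -2*k/(k + 1)

r(k) = (k + 1)/(k + 3) after simplifying.
So A=k + 1 and B=k + 3, with C=1.
Set up (k + 1)·f(k+1) − (k + 2)·f(k) − (1) = 0.
d = 1 from the (1,1,0) case.
Coefficient equations give f(k) = k.
Get s_k = R·t_k = -2*k/(k + 1) with R(k) = B(k−1)f(k)/C(k) = k*(k + 2).
Verify: -2/(k**2 + 3*k + 2) matches t_k.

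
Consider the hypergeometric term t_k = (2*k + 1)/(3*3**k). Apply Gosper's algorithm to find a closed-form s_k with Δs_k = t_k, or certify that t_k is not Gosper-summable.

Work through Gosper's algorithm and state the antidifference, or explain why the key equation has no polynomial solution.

Step 1: r(k) = (2*k + 3)/(3*(2*k + 1)).
Take A(k)=1/3, B(k)=1, C(k)=k + 1/2.
Need (1/3)·f(k+1) − (1)·f(k) = k + 1/2.
Bound: deg f ≤ 1.
A polynomial solution: f(k) = -3*(k + 1)/2.
So s_k = (B(k−1)f/C)·t_k = (-3*(k + 1)/(2*k + 1))·t_k = (-k - 1)/3**k.
s_(k+1) − s_k = (2*k + 1)/(3*3**k) = t_k.

s_k = (-k - 1)/3**k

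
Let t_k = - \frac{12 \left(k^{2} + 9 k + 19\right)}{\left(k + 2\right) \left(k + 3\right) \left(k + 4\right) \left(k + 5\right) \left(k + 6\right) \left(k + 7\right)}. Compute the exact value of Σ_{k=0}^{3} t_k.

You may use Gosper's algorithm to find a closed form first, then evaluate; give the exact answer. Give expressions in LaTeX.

Σ = -3/40

t_(k+1)/t_k = (k + 2)*(9*k + (k + 1)**2 + 28)/((k + 8)*(k**2 + 9*k + 19)).
Normal form (A,B,C) = (k + 2, k + 8, k**2 + 9*k + 19).
f must satisfy (k + 2)·f(k+1) − (k + 7)·f(k) = k**2 + 9*k + 19.
Degrees (1,1,2) ⇒ d ≤ 5.
Solving with deg f ≤ 5: f(k) = k*(k + 3)*(k + 5)*(k**2 + 12*k + 44)/144.
So s_k = (B(k−1)f/C)·t_k = (k*(k + 3)*(k + 5)*(k + 7)*(k**2 + 12*k + 44)/(144*(k**2 + 9*k + 19)))·t_k = k*(-k**2 - 12*k - 44)/(12*(k**3 + 12*k**2 + 44*k + 48)).
Verify: 12*(-k**2 - 9*k - 19)/(k**6 + 27*k**5 + 295*k**4 + 1665*k**3 + 5104*k**2 + 8028*k + 5040) matches t_k.
Telescoping: Σ = s_(4) − s_(0) = -3/40 − (0) = -3/40.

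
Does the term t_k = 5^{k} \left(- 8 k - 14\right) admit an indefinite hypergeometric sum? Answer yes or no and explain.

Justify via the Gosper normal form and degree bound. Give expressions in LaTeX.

Yes. s_k = 5^{k} \left(- 2 k - 1\right).

Ratio r(k) = 5*(4*k + 11)/(4*k + 7).
Take A(k)=5, B(k)=1, C(k)=k + 7/4.
f must satisfy (5)·f(k+1) − (1)·f(k) = k + 7/4.
d = 1 from the (0,0,1) case.
Coefficient equations give f(k) = (2*k + 1)/8.
R(k) = B(k−1)·f(k)/C(k) = (2*k + 1)/(2*(4*k + 7)); s_k = R·t_k = 5**k*(-2*k - 1).
Check: Δs_k = 5**k*(-8*k - 14). ✓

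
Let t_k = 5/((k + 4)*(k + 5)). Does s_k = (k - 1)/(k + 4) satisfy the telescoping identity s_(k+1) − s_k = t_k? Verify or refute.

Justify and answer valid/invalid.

Valid: the claim telescopes to t_k.

s_(k+1) = k/(k + 5)
s_(k+1) − s_k = 5/(k**2 + 9*k + 20)
(s_(k+1) − s_k) − t_k = 0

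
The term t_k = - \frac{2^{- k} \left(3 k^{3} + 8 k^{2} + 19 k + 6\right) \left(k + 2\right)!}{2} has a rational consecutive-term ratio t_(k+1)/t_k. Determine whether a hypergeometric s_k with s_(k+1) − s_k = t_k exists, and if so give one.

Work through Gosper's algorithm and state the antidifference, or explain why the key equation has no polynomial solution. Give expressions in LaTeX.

Compute t_(k+1)/t_k: get (3*k**4 + 26*k**3 + 95*k**2 + 168*k + 108)/(2*(3*k**3 + 8*k**2 + 19*k + 6)).
Normal form (A,B,C) = (k/2 + 3/2, 1, k**3 + 8*k**2/3 + 19*k/3 + 2).
Key eq: (k/2 + 3/2)·f(k+1) = (1)·f(k) + (k**3 + 8*k**2/3 + 19*k/3 + 2).
d = 2 from the (1,0,3) case.
Match coefficients ⇒ f(k) = 2*k*(3*k - 1)/3.
So s_k = (B(k−1)f/C)·t_k = (2*k*(3*k - 1)/(3*k**3 + 8*k**2 + 19*k + 6))·t_k = -k*(3*k - 1)*factorial(k + 2)/2**k.
Verify: -(3*k**3 + 8*k**2 + 19*k + 6)*factorial(k + 2)/(2*2**k) matches t_k.

s_k = - 2^{- k} k \left(3 k - 1\right) \left(k + 2\right)!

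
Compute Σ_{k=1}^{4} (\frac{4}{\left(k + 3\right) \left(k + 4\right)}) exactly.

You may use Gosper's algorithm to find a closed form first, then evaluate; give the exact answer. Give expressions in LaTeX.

Step 1: r(k) = (k + 3)/(k + 5).
Gosper form: A/B · C(k+1)/C(k) with A=k + 3, B=k + 5, C=1.
Key eq: (k + 3)·f(k+1) = (k + 4)·f(k) + (1).
Bound: deg f ≤ 1.
Coefficient equations give f(k) = k/3.
Then R = B(k−1)f/C = k*(k + 4)/3, so s_k = R(k)·t_k = 4*k/(3*(k + 3)).
Check: Δs_k = 4/(k**2 + 7*k + 12). ✓
Telescoping: Σ = s_(5) − s_(1) = 5/6 − (1/3) = 1/2.

Σ = 1/2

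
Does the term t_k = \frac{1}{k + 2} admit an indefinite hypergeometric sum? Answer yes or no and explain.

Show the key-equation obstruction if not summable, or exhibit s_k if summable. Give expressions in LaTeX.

No — t_k has no hypergeometric antidifference.

Step 1: r(k) = (k + 2)/(k + 3).
So A=k + 2 and B=k + 3, with C=1.
Solve (k + 2)·f(k+1) − (k + 2)·f(k) = 1.
Degrees (1,1,0) ⇒ d ≤ 0.
Generic f = c0 gives residual -1; -1 = 0 cannot hold, so t_k is not Gosper-summable.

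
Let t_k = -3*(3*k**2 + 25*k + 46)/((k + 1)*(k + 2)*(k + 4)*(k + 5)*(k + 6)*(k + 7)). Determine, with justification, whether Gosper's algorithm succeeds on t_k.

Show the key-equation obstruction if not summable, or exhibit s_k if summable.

Yes. s_k = k*(-k**2 - 11*k - 34)/(8*(k**3 + 11*k**2 + 34*k + 24)).

Step 1: r(k) = (k + 1)*(k + 4)*(25*k + 3*(k + 1)**2 + 71)/((k + 3)*(k + 8)*(3*k**2 + 25*k + 46)).
A = k + 1, B = k + 8, C = k**3 + 34*k**2/3 + 121*k/3 + 46.
Need (k + 1)·f(k+1) − (k + 7)·f(k) = k**3 + 34*k**2/3 + 121*k/3 + 46.
Bound: deg f ≤ 6.
Coefficient equations give f(k) = k*(k + 2)*(k + 3)*(k + 5)*(k**2 + 11*k + 34)/72.
Certificate R = B(k−1)f/C = k*(k + 2)*(k + 5)*(k + 7)*(k**2 + 11*k + 34)/(24*(3*k**2 + 25*k + 46)) gives s_k = k*(-k**2 - 11*k - 34)/(8*(k**3 + 11*k**2 + 34*k + 24)).
s_(k+1) − s_k = 3*(-3*k**2 - 25*k - 46)/(k**6 + 25*k**5 + 247*k**4 + 1219*k**3 + 3112*k**2 + 3796*k + 1680) = t_k.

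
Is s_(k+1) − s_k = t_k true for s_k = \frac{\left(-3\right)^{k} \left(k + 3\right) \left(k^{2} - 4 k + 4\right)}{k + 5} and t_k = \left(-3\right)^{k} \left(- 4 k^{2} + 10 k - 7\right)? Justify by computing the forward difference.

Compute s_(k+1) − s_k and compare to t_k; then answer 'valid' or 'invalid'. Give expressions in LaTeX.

Invalid: residual \frac{\left(-3\right)^{k} \left(8 k^{3} + 22 k^{2} - 94 k + 78\right)}{k^{2} + 11 k + 30} ≠ 0.

s_(k+1) = 3*(-3)**k*(k + 4)*(4*k - (k + 1)**2)/(k + 6)
s_(k+1) − s_k = (-3)**k*(-4*k**4 - 26*k**3 + 5*k**2 + 129*k - 132)/(k**2 + 11*k + 30)
(s_(k+1) − s_k) − t_k = (-3)**k*(8*k**3 + 22*k**2 - 94*k + 78)/(k**2 + 11*k + 30)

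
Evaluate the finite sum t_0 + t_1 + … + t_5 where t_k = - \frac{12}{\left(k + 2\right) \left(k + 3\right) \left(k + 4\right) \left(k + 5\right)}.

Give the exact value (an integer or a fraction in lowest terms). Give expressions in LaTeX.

Σ = -29/180

Ratio r(k) = (k + 2)/(k + 6).
Gosper form: A/B · C(k+1)/C(k) with A=k + 2, B=k + 6, C=1.
f must satisfy (k + 2)·f(k+1) − (k + 5)·f(k) = 1.
deg f ≤ 3 (via 1,1,0).
Solve for f: f(k) = k*(k**2 + 9*k + 26)/72 (degree 3 ≤ 3).
So s_k = (B(k−1)f/C)·t_k = (k*(k + 5)*(k**2 + 9*k + 26)/72)·t_k = k*(-k**2 - 9*k - 26)/(6*(k + 2)*(k + 3)*(k + 4)).
Δs = -12/(k**4 + 14*k**3 + 71*k**2 + 154*k + 120), as required.
Sum = s_(6) − s_(0); s_(6) = -29/180, s_(0) = 0 ⇒ -29/180.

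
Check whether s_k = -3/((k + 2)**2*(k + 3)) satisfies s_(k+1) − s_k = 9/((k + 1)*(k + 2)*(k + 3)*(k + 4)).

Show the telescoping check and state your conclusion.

Invalid: residual 6*(-2*k - 5)/(k**6 + 15*k**5 + 91*k**4 + 285*k**3 + 484*k**2 + 420*k + 144) ≠ 0.

s_(k+1) = -3/((k + 3)**2*(k + 4))
s_(k+1) − s_k = 3*(3*k + 8)/(k**5 + 14*k**4 + 77*k**3 + 208*k**2 + 276*k + 144)
(s_(k+1) − s_k) − t_k = 6*(-2*k - 5)/(k**6 + 15*k**5 + 91*k**4 + 285*k**3 + 484*k**2 + 420*k + 144)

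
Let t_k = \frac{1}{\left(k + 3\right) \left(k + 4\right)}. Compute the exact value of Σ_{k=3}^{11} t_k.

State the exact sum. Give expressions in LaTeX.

Ratio r(k) = (k + 3)/(k + 5).
A = k + 3, B = k + 5, C = 1.
Solve (k + 3)·f(k+1) − (k + 4)·f(k) = 1.
Degrees (1,1,0) ⇒ d ≤ 1.
Solving with deg f ≤ 1: f(k) = k/3.
R(k) = B(k−1)·f(k)/C(k) = k*(k + 4)/3; s_k = R·t_k = k/(3*(k + 3)).
Verify: 1/(k**2 + 7*k + 12) matches t_k.
Telescoping: Σ = s_(12) − s_(3) = 4/15 − (1/6) = 1/10.

Σ = 1/10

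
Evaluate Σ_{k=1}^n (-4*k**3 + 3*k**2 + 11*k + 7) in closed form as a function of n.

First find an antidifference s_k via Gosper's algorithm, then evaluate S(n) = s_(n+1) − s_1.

S(n) = n*(-n**3 - n**2 + 6*n + 13)

Compute t_(k+1)/t_k: get (4*k**3 + 9*k**2 - 5*k - 17)/(4*k**3 - 3*k**2 - 11*k - 7).
Factor: A=1; B=1; C=k**3 - 3*k**2/4 - 11*k/4 - 7/4.
Need (1)·f(k+1) − (1)·f(k) = k**3 - 3*k**2/4 - 11*k/4 - 7/4.
Bound: deg f ≤ 4.
Coefficient equations give f(k) = k*(k**3 - 3*k**2 - 3*k - 2)/4.
Certificate R = B(k−1)f/C = k*(k**3 - 3*k**2 - 3*k - 2)/(4*k**3 - 3*k**2 - 11*k - 7) gives s_k = k*(-k**3 + 3*k**2 + 3*k + 2).
Check: Δs_k = -4*k**3 + 3*k**2 + 11*k + 7. ✓
Σ_(k=1)^n t_k = s_(n+1) − s_(1) = (-n**4 - n**3 + 6*n**2 + 13*n + 7) − (7), i.e. n*(-n**3 - n**2 + 6*n + 13).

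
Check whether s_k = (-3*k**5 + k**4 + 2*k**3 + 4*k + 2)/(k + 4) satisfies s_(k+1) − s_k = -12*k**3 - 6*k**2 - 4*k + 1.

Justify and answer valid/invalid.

s_(k+1) = (4*k - 3*(k + 1)**5 + (k + 1)**4 + 2*(k + 1)**3 + 6)/(k + 5)
s_(k+1) − s_k = (-12*k**5 - 87*k**4 - 124*k**3 - 77*k**2 - 20*k + 14)/(k**2 + 9*k + 20)
(s_(k+1) − s_k) − t_k = 3*(9*k**4 + 58*k**3 + 26*k**2 + 17*k - 2)/(k**2 + 9*k + 20)

Invalid: residual 3*(9*k**4 + 58*k**3 + 26*k**2 + 17*k - 2)/(k**2 + 9*k + 20) ≠ 0.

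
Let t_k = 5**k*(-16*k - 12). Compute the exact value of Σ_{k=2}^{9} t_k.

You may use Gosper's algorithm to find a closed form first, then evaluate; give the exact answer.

The ratio is 5*(4*k + 7)/(4*k + 3).
A = 5, B = 1, C = k + 3/4.
Need (5)·f(k+1) − (1)·f(k) = k + 3/4.
deg f ≤ 1 (via 0,0,1).
Solve for f: f(k) = (2*k - 1)/8 (degree 1 ≤ 1).
Then R = B(k−1)f/C = (2*k - 1)/(2*(4*k + 3)), so s_k = R(k)·t_k = 5**k*(2 - 4*k).
Δs = 5**k*(-16*k - 12), as required.
Telescoping: Σ = s_(10) − s_(2) = -371093750 − (-150) = -371093600.

Σ = -371093600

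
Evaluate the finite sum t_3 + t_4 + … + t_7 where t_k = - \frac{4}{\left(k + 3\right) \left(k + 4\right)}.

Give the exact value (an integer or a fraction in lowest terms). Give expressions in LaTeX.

t_(k+1)/t_k = (k + 3)/(k + 5).
Normal form (A,B,C) = (k + 3, k + 5, 1).
Key eq: (k + 3)·f(k+1) = (k + 4)·f(k) + (1).
deg f ≤ 1 (via 1,1,0).
Solve for f: f(k) = k/3 (degree 1 ≤ 1).
Certificate R = B(k−1)f/C = k*(k + 4)/3 gives s_k = -4*k/(3*k + 9).
s_(k+1) − s_k = -4/(k**2 + 7*k + 12) = t_k.
Σ_(k=3)^(7) t_k = s_(8) − s_(3) = -32/33 − (-2/3) = -10/33.

Σ = -10/33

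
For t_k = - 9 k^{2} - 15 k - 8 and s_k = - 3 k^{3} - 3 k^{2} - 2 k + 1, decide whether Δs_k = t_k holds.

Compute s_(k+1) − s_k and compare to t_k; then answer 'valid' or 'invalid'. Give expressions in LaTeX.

Valid — Δs_k = t_k.

s_(k+1) = -3*k**3 - 12*k**2 - 17*k - 7
s_(k+1) − s_k = -9*k**2 - 15*k - 8
(s_(k+1) − s_k) − t_k = 0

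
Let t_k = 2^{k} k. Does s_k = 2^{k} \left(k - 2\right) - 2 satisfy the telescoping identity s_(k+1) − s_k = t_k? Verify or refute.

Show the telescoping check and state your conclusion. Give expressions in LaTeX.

s_(k+1) = 2*2**k*(k - 1) - 2
s_(k+1) − s_k = 2**k*k
(s_(k+1) − s_k) − t_k = 0

valid (s_(k+1) − s_k reduces to t_k)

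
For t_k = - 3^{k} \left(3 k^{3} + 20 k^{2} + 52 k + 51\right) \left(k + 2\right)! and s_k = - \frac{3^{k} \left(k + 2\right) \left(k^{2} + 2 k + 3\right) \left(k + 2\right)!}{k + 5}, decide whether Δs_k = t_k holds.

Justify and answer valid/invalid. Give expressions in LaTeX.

Invalid: residual \frac{3^{k + 1} \left(3 k^{4} + 35 k^{3} + 151 k^{2} + 309 k + 252\right) \left(k + 2\right)!}{\left(k + 5\right) \left(k + 6\right)} ≠ 0.

s_(k+1) = -3**(k + 1)*(k + 3)*(k**2 + 4*k + 6)*factorial(k + 3)/(k + 6)
s_(k+1) − s_k = -3**k*(3*k**5 + 44*k**4 + 257*k**3 + 770*k**2 + 1194*k + 774)*factorial(k + 2)/((k + 5)*(k + 6))
(s_(k+1) − s_k) − t_k = 3**(k + 1)*(3*k**4 + 35*k**3 + 151*k**2 + 309*k + 252)*factorial(k + 2)/((k + 5)*(k + 6))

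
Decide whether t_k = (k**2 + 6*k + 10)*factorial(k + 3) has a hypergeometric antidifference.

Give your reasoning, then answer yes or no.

t_(k+1)/t_k = (k + 4)*(6*k + (k + 1)**2 + 16)/(k**2 + 6*k + 10).
Take A(k)=k + 4, B(k)=1, C(k)=k**2 + 6*k + 10.
Need (k + 4)·f(k+1) − (1)·f(k) = k**2 + 6*k + 10.
From deg A=1, deg B=0, deg C=2: d=1.
Match coefficients ⇒ f(k) = k + 2.
So s_k = (B(k−1)f/C)·t_k = ((k + 2)/(k**2 + 6*k + 10))·t_k = (k + 2)*factorial(k + 3).
Check: Δs_k = (k**2 + 6*k + 10)*factorial(k + 3). ✓

Yes. s_k = (k + 2)*factorial(k + 3).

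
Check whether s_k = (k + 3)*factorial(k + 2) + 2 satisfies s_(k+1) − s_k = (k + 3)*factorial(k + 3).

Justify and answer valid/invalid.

s_(k+1) = (k + 4)*factorial(k + 3) + 2
s_(k+1) − s_k = (k + 3)*factorial(k + 3)
(s_(k+1) − s_k) − t_k = 0

valid (s_(k+1) − s_k reduces to t_k)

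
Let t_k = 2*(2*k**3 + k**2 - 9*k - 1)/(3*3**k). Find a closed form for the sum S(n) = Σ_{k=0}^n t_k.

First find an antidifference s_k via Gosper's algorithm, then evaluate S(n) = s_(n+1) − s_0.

The ratio is (2*k**3 + 7*k**2 - k - 7)/(3*(2*k**3 + k**2 - 9*k - 1)).
Normal form (A,B,C) = (1/3, 1, k**3 + k**2/2 - 9*k/2 - 1/2).
Solve (1/3)·f(k+1) − (1)·f(k) = k**3 + k**2/2 - 9*k/2 - 1/2.
Bound: deg f ≤ 3.
Solving with deg f ≤ 3: f(k) = -3*(2*k**3 + 4*k**2 - 2*k + 1)/4.
So s_k = (B(k−1)f/C)·t_k = (-3*(2*k**3 + 4*k**2 - 2*k + 1)/(2*(2*k**3 + k**2 - 9*k - 1)))·t_k = (-2*k**3 - 4*k**2 + 2*k - 1)/3**k.
Verify: 2*(2*k**3 + k**2 - 9*k - 1)/(3*3**k) matches t_k.
Σ_(k=0)^n t_k = s_(n+1) − s_(0) = (3**(-n - 1)*(-2*n**3 - 10*n**2 - 12*n - 5)) − (-1), i.e. 3**(-n - 1)*(3**(n + 1) - 2*n**3 - 10*n**2 - 12*n - 5).

S(n) = 3**(-n - 1)*(3**(n + 1) - 2*n**3 - 10*n**2 - 12*n - 5)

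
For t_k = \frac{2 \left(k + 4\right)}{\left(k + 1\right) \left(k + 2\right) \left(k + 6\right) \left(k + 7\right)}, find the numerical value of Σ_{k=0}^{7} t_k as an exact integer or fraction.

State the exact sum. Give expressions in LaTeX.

Step 1: r(k) = (k + 1)*(k + 5)*(k + 6)/((k + 3)*(k + 4)*(k + 8)).
A = k + 1, B = k + 8, C = k**4 + 16*k**3 + 95*k**2 + 248*k + 240.
Solve (k + 1)·f(k+1) − (k + 7)·f(k) = k**4 + 16*k**3 + 95*k**2 + 248*k + 240.
From deg A=1, deg B=1, deg C=4: d=6.
Coefficient equations give f(k) = k*(k + 2)*(k + 3)*(k + 4)*(k + 5)*(k + 7)/12.
Then R = B(k−1)f/C = k*(k + 2)*(k + 7)**2/(12*(k + 4)), so s_k = R(k)·t_k = k*(k + 7)/(6*(k**2 + 7*k + 6)).
Check: Δs_k = 2*(k + 4)/(k**4 + 16*k**3 + 83*k**2 + 152*k + 84). ✓
Sum = s_(8) − s_(0); s_(8) = 10/63, s_(0) = 0 ⇒ 10/63.

Σ = 10/63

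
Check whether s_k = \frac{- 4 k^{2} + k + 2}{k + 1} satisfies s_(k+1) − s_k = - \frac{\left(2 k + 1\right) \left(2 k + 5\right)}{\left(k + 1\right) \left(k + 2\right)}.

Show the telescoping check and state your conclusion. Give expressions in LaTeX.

Valid — Δs_k = t_k.

s_(k+1) = (k - 4*(k + 1)**2 + 3)/(k + 2)
s_(k+1) − s_k = (-4*k**2 - 12*k - 5)/(k**2 + 3*k + 2)
(s_(k+1) − s_k) − t_k = 0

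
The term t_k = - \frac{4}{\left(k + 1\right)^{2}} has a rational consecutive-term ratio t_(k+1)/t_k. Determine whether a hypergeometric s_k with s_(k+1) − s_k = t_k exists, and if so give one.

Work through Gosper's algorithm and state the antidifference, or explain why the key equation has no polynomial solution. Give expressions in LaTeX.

Step 1: r(k) = (k + 1)**2/(k + 2)**2.
So A=k**2 + 2*k + 1 and B=k**2 + 4*k + 4, with C=1.
f must satisfy (k**2 + 2*k + 1)·f(k+1) − (k**2 + 2*k + 1)·f(k) = 1.
Bound: deg f ≤ 0.
f = c0 ⇒ A·f(k+1) − B(k−1)·f(k) − C = -1. The system {-1 = 0} is inconsistent; no antidifference.

no hypergeometric antidifference exists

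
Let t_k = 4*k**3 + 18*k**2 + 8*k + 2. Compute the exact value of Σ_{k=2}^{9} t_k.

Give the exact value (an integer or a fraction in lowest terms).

Compute t_(k+1)/t_k: get (2*k**3 + 15*k**2 + 28*k + 16)/(2*k**3 + 9*k**2 + 4*k + 1).
Gosper form: A/B · C(k+1)/C(k) with A=1, B=1, C=k**3 + 9*k**2/2 + 2*k + 1/2.
Solve (1)·f(k+1) − (1)·f(k) = k**3 + 9*k**2/2 + 2*k + 1/2.
Bound: deg f ≤ 4.
Coefficient equations give f(k) = k*(k**3 + 4*k**2 - 4*k + 1)/4.
Then R = B(k−1)f/C = k*(k**3 + 4*k**2 - 4*k + 1)/(2*(2*k**3 + 9*k**2 + 4*k + 1)), so s_k = R(k)·t_k = k*(k**3 + 4*k**2 - 4*k + 1).
Check: Δs_k = 4*k**3 + 18*k**2 + 8*k + 2. ✓
Sum = s_(10) − s_(2); s_(10) = 13610, s_(2) = 34 ⇒ 13576.

Σ = 13576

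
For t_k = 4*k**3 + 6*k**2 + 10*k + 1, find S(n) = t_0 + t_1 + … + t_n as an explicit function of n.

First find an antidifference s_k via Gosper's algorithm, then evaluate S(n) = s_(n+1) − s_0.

S(n) = n**4 + 4*n**3 + 9*n**2 + 7*n + 1

Compute t_(k+1)/t_k: get (4*k**3 + 18*k**2 + 34*k + 21)/(4*k**3 + 6*k**2 + 10*k + 1).
Gosper form: A/B · C(k+1)/C(k) with A=1, B=1, C=k**3 + 3*k**2/2 + 5*k/2 + 1/4.
Set up (1)·f(k+1) − (1)·f(k) − (k**3 + 3*k**2/2 + 5*k/2 + 1/4) = 0.
Bound: deg f ≤ 4.
Solve for f: f(k) = k*(k**3 + 3*k - 3)/4 (degree 4 ≤ 4).
Get s_k = R·t_k = k*(k**3 + 3*k - 3) with R(k) = B(k−1)f(k)/C(k) = k*(k**3 + 3*k - 3)/(4*k**3 + 6*k**2 + 10*k + 1).
Check: Δs_k = 4*k**3 + 6*k**2 + 10*k + 1. ✓
s_(n+1) = n**4 + 4*n**3 + 9*n**2 + 7*n + 1 and s_(0) = 0, so S(n) = n**4 + 4*n**3 + 9*n**2 + 7*n + 1.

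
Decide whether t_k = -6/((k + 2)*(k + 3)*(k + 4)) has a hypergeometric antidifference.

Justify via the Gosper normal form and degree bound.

Yes. s_k = k*(-k - 5)/(2*(k + 2)*(k + 3)).

Step 1: r(k) = (k + 2)/(k + 5).
A = k + 2, B = k + 5, C = 1.
f must satisfy (k + 2)·f(k+1) − (k + 4)·f(k) = 1.
Degrees (1,1,0) ⇒ d ≤ 2.
Solving with deg f ≤ 2: f(k) = k*(k + 5)/12.
Certificate R = B(k−1)f/C = k*(k + 4)*(k + 5)/12 gives s_k = k*(-k - 5)/(2*(k + 2)*(k + 3)).
s_(k+1) − s_k = -6/(k**3 + 9*k**2 + 26*k + 24) = t_k.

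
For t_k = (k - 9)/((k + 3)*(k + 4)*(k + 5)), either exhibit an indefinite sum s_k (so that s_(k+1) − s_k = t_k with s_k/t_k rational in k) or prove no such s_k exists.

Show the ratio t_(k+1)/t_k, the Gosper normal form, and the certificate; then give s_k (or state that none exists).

t_(k+1)/t_k = (k - 8)*(k + 3)/((k - 9)*(k + 6)).
Take A(k)=k + 3, B(k)=k + 6, C(k)=k - 9.
f must satisfy (k + 3)·f(k+1) − (k + 5)·f(k) = k - 9.
Degrees (1,1,1) ⇒ d ≤ 2.
Solving with deg f ≤ 2: f(k) = -k*(k + 11)/4.
Then R = B(k−1)f/C = -k*(k + 5)*(k + 11)/(4*(k - 9)), so s_k = R(k)·t_k = k*(-k - 11)/(4*(k + 3)*(k + 4)).
s_(k+1) − s_k = (k - 9)/(k**3 + 12*k**2 + 47*k + 60) = t_k.

s_k = k*(-k - 11)/(4*(k + 3)*(k + 4))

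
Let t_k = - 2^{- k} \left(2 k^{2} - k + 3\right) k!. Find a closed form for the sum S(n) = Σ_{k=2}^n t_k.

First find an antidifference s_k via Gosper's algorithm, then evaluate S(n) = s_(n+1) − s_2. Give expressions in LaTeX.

S(n) = 2^{- n} \left(3 \cdot 2^{n} - 2 n^{2} n! - 3 n n! - n!\right)

Step 1: r(k) = (k + 1)*(-k + 2*(k + 1)**2 + 2)/(2*(2*k**2 - k + 3)).
So A=k/2 + 1/2 and B=1, with C=k**2 - k/2 + 3/2.
Set up (k/2 + 1/2)·f(k+1) − (1)·f(k) − (k**2 - k/2 + 3/2) = 0.
From deg A=1, deg B=0, deg C=2: d=1.
Coefficient equations give f(k) = 2*k - 1.
Then R = B(k−1)f/C = 2*(2*k - 1)/(2*k**2 - k + 3), so s_k = R(k)·t_k = -2**(1 - k)*(2*k - 1)*factorial(k).
Check: Δs_k = -(2*k**2 - k + 3)*factorial(k)/2**k. ✓
Σ_(k=2)^n t_k = s_(n+1) − s_(2) = (-(2*n + 1)*factorial(n + 1)/2**n) − (-3), i.e. (3*2**n - 2*n**2*factorial(n) - 3*n*factorial(n) - factorial(n))/2**n.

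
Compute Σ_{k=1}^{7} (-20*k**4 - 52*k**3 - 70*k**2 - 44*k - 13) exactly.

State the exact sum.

Ratio r(k) = (20*k**4 + 132*k**3 + 346*k**2 + 420*k + 199)/(20*k**4 + 52*k**3 + 70*k**2 + 44*k + 13).
Take A(k)=1, B(k)=1, C(k)=k**4 + 13*k**3/5 + 7*k**2/2 + 11*k/5 + 13/20.
Need (1)·f(k+1) − (1)·f(k) = k**4 + 13*k**3/5 + 7*k**2/2 + 11*k/5 + 13/20.
From deg A=0, deg B=0, deg C=4: d=5.
Solving with deg f ≤ 5: f(k) = k*(4*k**4 + 3*k**3 + 4*k**2 + 2)/20.
R(k) = B(k−1)·f(k)/C(k) = k*(4*k**4 + 3*k**3 + 4*k**2 + 2)/(20*k**4 + 52*k**3 + 70*k**2 + 44*k + 13); s_k = R·t_k = k*(-4*k**4 - 3*k**3 - 4*k**2 - 2).
Verify: -20*k**4 - 52*k**3 - 70*k**2 - 44*k - 13 matches t_k.
Telescoping: Σ = s_(8) − s_(1) = -145424 − (-13) = -145411.

Σ = -145411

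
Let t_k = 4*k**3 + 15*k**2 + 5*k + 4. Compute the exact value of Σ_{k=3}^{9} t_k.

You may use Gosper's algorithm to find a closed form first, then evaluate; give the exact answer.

Σ = 12502

The ratio is (4*k**3 + 27*k**2 + 47*k + 28)/(4*k**3 + 15*k**2 + 5*k + 4).
Normal form (A,B,C) = (1, 1, k**3 + 15*k**2/4 + 5*k/4 + 1).
f must satisfy (1)·f(k+1) − (1)·f(k) = k**3 + 15*k**2/4 + 5*k/4 + 1.
d = 4 from the (0,0,3) case.
Coefficient equations give f(k) = k*(k**3 + 3*k**2 - 4*k + 4)/4.
Get s_k = R·t_k = k*(k**3 + 3*k**2 - 4*k + 4) with R(k) = B(k−1)f(k)/C(k) = k*(k**3 + 3*k**2 - 4*k + 4)/(4*k**3 + 15*k**2 + 5*k + 4).
s_(k+1) − s_k = 4*k**3 + 15*k**2 + 5*k + 4 = t_k.
Sum = s_(10) − s_(3); s_(10) = 12640, s_(3) = 138 ⇒ 12502.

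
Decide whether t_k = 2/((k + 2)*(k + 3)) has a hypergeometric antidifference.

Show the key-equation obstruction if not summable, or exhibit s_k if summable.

Ratio r(k) = (k + 2)/(k + 4).
Normal form (A,B,C) = (k + 2, k + 4, 1).
Solve (k + 2)·f(k+1) − (k + 3)·f(k) = 1.
d = 1 from the (1,1,0) case.
Match coefficients ⇒ f(k) = k/2.
Certificate R = B(k−1)f/C = k*(k + 3)/2 gives s_k = k/(k + 2).
Δs = 2/(k**2 + 5*k + 6), as required.

Yes. s_k = k/(k + 2).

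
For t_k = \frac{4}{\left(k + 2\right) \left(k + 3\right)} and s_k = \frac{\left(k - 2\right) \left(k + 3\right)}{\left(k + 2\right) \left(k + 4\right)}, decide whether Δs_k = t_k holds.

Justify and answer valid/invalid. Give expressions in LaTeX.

Invalid: residual \frac{k^{2} - 3 k - 22}{k^{4} + 14 k^{3} + 71 k^{2} + 154 k + 120} ≠ 0.

s_(k+1) = (k - 1)*(k + 4)/((k + 3)*(k + 5))
s_(k+1) − s_k = (5*k**2 + 33*k + 58)/(k**4 + 14*k**3 + 71*k**2 + 154*k + 120)
(s_(k+1) − s_k) − t_k = (k**2 - 3*k - 22)/(k**4 + 14*k**3 + 71*k**2 + 154*k + 120)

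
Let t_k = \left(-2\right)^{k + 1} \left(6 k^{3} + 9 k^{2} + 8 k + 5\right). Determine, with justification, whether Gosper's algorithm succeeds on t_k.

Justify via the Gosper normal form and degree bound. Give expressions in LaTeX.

Yes. s_k = \left(-2\right)^{k + 1} \left(- 2 k^{3} + k^{2} - 1\right).

t_(k+1)/t_k = 2*(-6*k**3 - 27*k**2 - 44*k - 28)/(6*k**3 + 9*k**2 + 8*k + 5).
Gosper form: A/B · C(k+1)/C(k) with A=-2, B=1, C=k**3 + 3*k**2/2 + 4*k/3 + 5/6.
f must satisfy (-2)·f(k+1) − (1)·f(k) = k**3 + 3*k**2/2 + 4*k/3 + 5/6.
deg f ≤ 3 (via 0,0,3).
Solve for f: f(k) = -(2*k**3 - k**2 + 1)/6 (degree 3 ≤ 3).
So s_k = (B(k−1)f/C)·t_k = (-(2*k**3 - k**2 + 1)/((k + 1)*(6*k**2 + 3*k + 5)))·t_k = (-2)**(k + 1)*(-2*k**3 + k**2 - 1).
Check: Δs_k = (-2)**(k + 1)*(6*k**3 + 9*k**2 + 8*k + 5). ✓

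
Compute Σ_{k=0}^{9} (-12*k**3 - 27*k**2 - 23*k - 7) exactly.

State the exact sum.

Σ = -33100

The ratio is (12*k**3 + 63*k**2 + 113*k + 69)/(12*k**3 + 27*k**2 + 23*k + 7).
Normal form (A,B,C) = (1, 1, k**3 + 9*k**2/4 + 23*k/12 + 7/12).
Set up (1)·f(k+1) − (1)·f(k) − (k**3 + 9*k**2/4 + 23*k/12 + 7/12) = 0.
Bound: deg f ≤ 4.
Solving with deg f ≤ 4: f(k) = k**2*(3*k**2 + 3*k + 1)/12.
Certificate R = B(k−1)f/C = k**2*(3*k**2 + 3*k + 1)/(12*k**3 + 27*k**2 + 23*k + 7) gives s_k = k**2*(-3*k**2 - 3*k - 1).
Δs = -12*k**3 - 27*k**2 - 23*k - 7, as required.
Telescoping: Σ = s_(10) − s_(0) = -33100 − (0) = -33100.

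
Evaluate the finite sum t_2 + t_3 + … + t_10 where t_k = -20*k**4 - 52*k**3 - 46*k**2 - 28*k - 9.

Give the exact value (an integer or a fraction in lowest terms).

Σ = -683145

Step 1: r(k) = (20*k**4 + 132*k**3 + 322*k**2 + 356*k + 155)/(20*k**4 + 52*k**3 + 46*k**2 + 28*k + 9).
Gosper form: A/B · C(k+1)/C(k) with A=1, B=1, C=k**4 + 13*k**3/5 + 23*k**2/10 + 7*k/5 + 9/20.
Set up (1)·f(k+1) − (1)·f(k) − (k**4 + 13*k**3/5 + 23*k**2/10 + 7*k/5 + 9/20) = 0.
d = 5 from the (0,0,4) case.
Solve for f: f(k) = k*(4*k**4 + 3*k**3 - 4*k**2 + 4*k + 2)/20 (degree 5 ≤ 5).
So s_k = (B(k−1)f/C)·t_k = (k*(4*k**4 + 3*k**3 - 4*k**2 + 4*k + 2)/(20*k**4 + 52*k**3 + 46*k**2 + 28*k + 9))·t_k = k*(-4*k**4 - 3*k**3 + 4*k**2 - 4*k - 2).
Δs = -20*k**4 - 52*k**3 - 46*k**2 - 28*k - 9, as required.
Sum = s_(11) − s_(2); s_(11) = -683309, s_(2) = -164 ⇒ -683145.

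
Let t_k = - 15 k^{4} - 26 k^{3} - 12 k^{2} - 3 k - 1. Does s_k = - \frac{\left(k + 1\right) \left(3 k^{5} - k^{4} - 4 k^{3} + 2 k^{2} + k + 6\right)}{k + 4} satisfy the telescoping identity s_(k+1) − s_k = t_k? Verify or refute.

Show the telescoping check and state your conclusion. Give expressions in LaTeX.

s_(k+1) = (-3*k**6 - 20*k**5 - 50*k**4 - 58*k**3 - 32*k**2 - 15*k - 14)/(k + 5)
s_(k+1) − s_k = (-15*k**6 - 125*k**5 - 285*k**4 - 271*k**3 - 121*k**2 - 33*k - 26)/(k**2 + 9*k + 20)
(s_(k+1) − s_k) − t_k = 3*(12*k**5 + 87*k**4 + 120*k**3 + 49*k**2 + 12*k - 2)/(k**2 + 9*k + 20)

Invalid: residual \frac{3 \left(12 k^{5} + 87 k^{4} + 120 k^{3} + 49 k^{2} + 12 k - 2\right)}{k^{2} + 9 k + 20} ≠ 0.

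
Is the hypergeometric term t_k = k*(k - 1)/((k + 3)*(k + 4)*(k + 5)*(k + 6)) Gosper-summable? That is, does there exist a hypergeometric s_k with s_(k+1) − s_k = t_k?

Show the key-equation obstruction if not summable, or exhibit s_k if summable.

r(k) = (k + 1)*(k + 3)/((k - 1)*(k + 7)) after simplifying.
A = k + 3, B = k + 7, C = k**2 - k.
Key eq: (k + 3)·f(k+1) = (k + 6)·f(k) + (k**2 - k).
Bound: deg f ≤ 3.
Solve for f: f(k) = k*(k - 2)*(k - 1)/15 (degree 3 ≤ 3).
So s_k = (B(k−1)f/C)·t_k = ((k - 2)*(k + 6)/15)·t_k = k*(k**2 - 3*k + 2)/(15*(k + 3)*(k + 4)*(k + 5)).
Verify: k*(k - 1)/(k**4 + 18*k**3 + 119*k**2 + 342*k + 360) matches t_k.

Yes. s_k = k*(k**2 - 3*k + 2)/(15*(k + 3)*(k + 4)*(k + 5)).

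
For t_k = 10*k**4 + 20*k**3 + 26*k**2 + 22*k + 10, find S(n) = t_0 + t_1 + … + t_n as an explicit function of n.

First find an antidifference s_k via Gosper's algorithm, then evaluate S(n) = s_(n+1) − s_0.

S(n) = 2*n**5 + 10*n**4 + 22*n**3 + 29*n**2 + 25*n + 10

The ratio is (5*k**4 + 30*k**3 + 73*k**2 + 87*k + 44)/(5*k**4 + 10*k**3 + 13*k**2 + 11*k + 5).
A = 1, B = 1, C = k**4 + 2*k**3 + 13*k**2/5 + 11*k/5 + 1.
Key eq: (1)·f(k+1) = (1)·f(k) + (k**4 + 2*k**3 + 13*k**2/5 + 11*k/5 + 1).
From deg A=0, deg B=0, deg C=4: d=5.
Match coefficients ⇒ f(k) = k*(2*k**4 + 2*k**2 + 3*k + 3)/10.
Certificate R = B(k−1)f/C = k*(2*k**4 + 2*k**2 + 3*k + 3)/(2*(5*k**4 + 10*k**3 + 13*k**2 + 11*k + 5)) gives s_k = k*(2*k**4 + 2*k**2 + 3*k + 3).
s_(k+1) − s_k = 10*k**4 + 20*k**3 + 26*k**2 + 22*k + 10 = t_k.
Telescope: S(n) = s_(n+1) − s_(0) = 2*n**5 + 10*n**4 + 22*n**3 + 29*n**2 + 25*n + 10 − (0) = 2*n**5 + 10*n**4 + 22*n**3 + 29*n**2 + 25*n + 10.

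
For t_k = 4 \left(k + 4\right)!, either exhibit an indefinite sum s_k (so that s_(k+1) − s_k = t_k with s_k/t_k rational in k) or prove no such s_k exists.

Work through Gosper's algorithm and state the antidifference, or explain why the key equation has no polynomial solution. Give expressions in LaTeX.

The ratio is k + 5.
Factor: A=k + 5; B=1; C=1.
f must satisfy (k + 5)·f(k+1) − (1)·f(k) = 1.
d = -1 from the (1,0,0) case.
deg f ≤ -1 is impossible — no certificate.

none (Gosper's algorithm certifies no s_k)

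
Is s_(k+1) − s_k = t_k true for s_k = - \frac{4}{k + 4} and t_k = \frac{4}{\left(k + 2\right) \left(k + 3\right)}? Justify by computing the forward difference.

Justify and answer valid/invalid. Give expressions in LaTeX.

Invalid: residual \frac{8 \left(- 2 k - 7\right)}{k^{4} + 14 k^{3} + 71 k^{2} + 154 k + 120} ≠ 0.

s_(k+1) = -4/(k + 5)
s_(k+1) − s_k = 4/((k + 4)*(k + 5))
(s_(k+1) − s_k) − t_k = 8*(-2*k - 7)/(k**4 + 14*k**3 + 71*k**2 + 154*k + 120)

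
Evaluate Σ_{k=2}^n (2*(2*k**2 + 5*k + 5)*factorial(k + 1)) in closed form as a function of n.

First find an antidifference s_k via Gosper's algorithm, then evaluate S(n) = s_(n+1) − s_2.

S(n) = 4*n*factorial(n + 2) + 6*factorial(n + 2) - 60

Compute t_(k+1)/t_k: get (k + 2)*(5*k + 2*(k + 1)**2 + 10)/(2*k**2 + 5*k + 5).
A = k + 2, B = 1, C = k**2 + 5*k/2 + 5/2.
Need (k + 2)·f(k+1) − (1)·f(k) = k**2 + 5*k/2 + 5/2.
deg f ≤ 1 (via 1,0,2).
A polynomial solution: f(k) = (2*k + 1)/2.
R(k) = B(k−1)·f(k)/C(k) = (2*k + 1)/(2*k**2 + 5*k + 5); s_k = R·t_k = 2*(2*k + 1)*factorial(k + 1).
Verify: 2*(2*k**2 + 5*k + 5)*factorial(k + 1) matches t_k.
Σ_(k=2)^n t_k = s_(n+1) − s_(2) = (2*(2*n + 3)*factorial(n + 2)) − (60), i.e. 4*n*factorial(n + 2) + 6*factorial(n + 2) - 60.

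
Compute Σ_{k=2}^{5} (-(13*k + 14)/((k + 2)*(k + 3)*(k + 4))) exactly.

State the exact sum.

t_(k+1)/t_k = (k + 2)*(13*k + 27)/((k + 5)*(13*k + 14)).
Gosper form: A/B · C(k+1)/C(k) with A=k + 2, B=k + 5, C=k + 14/13.
Solve (k + 2)·f(k+1) − (k + 4)·f(k) = k + 14/13.
d = 2 from the (1,1,1) case.
Solve for f: f(k) = k*(10*k + 11)/39 (degree 2 ≤ 2).
Then R = B(k−1)f/C = k*(k + 4)*(10*k + 11)/(3*(13*k + 14)), so s_k = R(k)·t_k = k*(-10*k - 11)/(3*(k + 2)*(k + 3)).
Verify: (-13*k - 14)/(k**3 + 9*k**2 + 26*k + 24) matches t_k.
Evaluate s at k=6 and k=2: -71/36 and -31/30; difference -169/180.

Σ = -169/180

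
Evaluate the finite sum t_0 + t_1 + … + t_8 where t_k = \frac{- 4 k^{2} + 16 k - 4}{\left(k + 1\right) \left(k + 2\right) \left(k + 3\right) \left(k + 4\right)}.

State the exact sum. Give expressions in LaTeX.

The ratio is (k**3 - k**2 - 4*k - 2)/(k**3 + k**2 - 19*k + 5).
So A=k + 1 and B=k + 5, with C=k**2 - 4*k + 1.
f must satisfy (k + 1)·f(k+1) − (k + 4)·f(k) = k**2 - 4*k + 1.
d = 3 from the (1,1,2) case.
Solve for f: f(k) = k*(k**2 - 6*k + 17)/12 (degree 3 ≤ 3).
Then R = B(k−1)f/C = k*(k + 4)*(k**2 - 6*k + 17)/(12*(k**2 - 4*k + 1)), so s_k = R(k)·t_k = -k*(k**2 - 6*k + 17)/(3*(k + 1)*(k + 2)*(k + 3)).
Check: Δs_k = 4*(-k**2 + 4*k - 1)/(k**4 + 10*k**3 + 35*k**2 + 50*k + 24). ✓
Σ_(k=0)^(8) t_k = s_(9) − s_(0) = -1/10 − (0) = -1/10.

Σ = -1/10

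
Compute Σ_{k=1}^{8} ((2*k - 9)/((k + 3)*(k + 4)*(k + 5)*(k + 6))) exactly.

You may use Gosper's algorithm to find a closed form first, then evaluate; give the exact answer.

Ratio r(k) = (k + 3)*(2*k - 7)/((k + 7)*(2*k - 9)).
Normal form (A,B,C) = (k + 3, k + 7, k - 9/2).
f must satisfy (k + 3)·f(k+1) − (k + 6)·f(k) = k - 9/2.
Degrees (1,1,1) ⇒ d ≤ 3.
A polynomial solution: f(k) = -k*(k**2 + 12*k + 77)/60.
R(k) = B(k−1)·f(k)/C(k) = -k*(k + 6)*(k**2 + 12*k + 77)/(30*(2*k - 9)); s_k = R·t_k = k*(-k**2 - 12*k - 77)/(30*(k + 3)*(k + 4)*(k + 5)).
s_(k+1) − s_k = (2*k - 9)/(k**4 + 18*k**3 + 119*k**2 + 342*k + 360) = t_k.
Evaluate s at k=9 and k=1: -19/520 and -1/40; difference -3/260.

Σ = -3/260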